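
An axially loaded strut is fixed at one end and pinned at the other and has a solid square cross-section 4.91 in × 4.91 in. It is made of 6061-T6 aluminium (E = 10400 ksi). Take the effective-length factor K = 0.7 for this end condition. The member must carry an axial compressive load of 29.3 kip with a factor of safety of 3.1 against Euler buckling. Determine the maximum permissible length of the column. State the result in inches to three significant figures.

L_max ≈ 334 in

I = a⁴/12 = 4.91⁴/12 = 48.43 in⁴
Required critical load P_cr = n·P = 3.1 × 29.3 = 90.83 kip = 9.083×10^4 lb
From P_cr = π²EI/(K·L)²:  L = (1/K)·√(π²EI/P_cr) = (1/0.7)·√(π²×1.04×10^7×48.43/9.083×10^4)
L = 334 in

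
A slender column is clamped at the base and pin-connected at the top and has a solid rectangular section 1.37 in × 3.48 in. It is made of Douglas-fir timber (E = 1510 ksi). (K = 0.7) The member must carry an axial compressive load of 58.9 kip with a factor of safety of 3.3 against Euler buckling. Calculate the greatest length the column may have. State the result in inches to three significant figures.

Buckling occurs about the weak axis: I_min = h·b³/12 with b = 1.37 in (the shorter side).
I_min = 3.48×1.37³/12 = 0.7457 in⁴
Required critical load P_cr = n·P = 3.3 × 58.9 = 194.4 kip = 1.944×10^5 lb
From P_cr = π²EI/(K·L)²:  L = (1/K)·√(π²EI/P_cr) = (1/0.7)·√(π²×1.51×10^6×0.7457/1.944×10^5)
L = 10.8 in

L_max ≈ 10.8 in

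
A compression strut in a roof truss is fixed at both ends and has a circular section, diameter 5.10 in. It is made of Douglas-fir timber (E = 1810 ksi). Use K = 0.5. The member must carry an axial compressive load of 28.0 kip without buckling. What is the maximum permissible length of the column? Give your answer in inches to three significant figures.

I = πd⁴/64 = π×5.10⁴/64 = 33.21 in⁴
At the buckling limit P_cr = P = 2.800×10^4 lb
From P_cr = π²EI/(K·L)²:  L = (1/K)·√(π²EI/P_cr) = (1/0.5)·√(π²×1.81×10^6×33.21/2.800×10^4)
L = 291 in

L_max ≈ 291 in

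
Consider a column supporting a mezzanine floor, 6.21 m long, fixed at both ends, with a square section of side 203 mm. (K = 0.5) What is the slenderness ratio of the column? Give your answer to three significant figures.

λ ≈ 53.0

For a square r = a/√12 = 203/√12 = 58.60 mm
L_e = K·L = 0.5 × 6.21 m = 3.105 m = 3105.0 mm
λ = L_e / r_min = 3105.0 / 58.60 = 53.0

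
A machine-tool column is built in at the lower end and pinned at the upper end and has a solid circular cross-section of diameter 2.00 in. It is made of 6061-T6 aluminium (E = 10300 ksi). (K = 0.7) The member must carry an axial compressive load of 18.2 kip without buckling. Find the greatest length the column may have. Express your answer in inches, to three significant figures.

L_max ≈ 94.6 in

I = πd⁴/64 = π×2.00⁴/64 = 0.7854 in⁴
At the buckling limit P_cr = P = 1.820×10^4 lb
From P_cr = π²EI/(K·L)²:  L = (1/K)·√(π²EI/P_cr) = (1/0.7)·√(π²×1.03×10^7×0.7854/1.820×10^4)
L = 94.6 in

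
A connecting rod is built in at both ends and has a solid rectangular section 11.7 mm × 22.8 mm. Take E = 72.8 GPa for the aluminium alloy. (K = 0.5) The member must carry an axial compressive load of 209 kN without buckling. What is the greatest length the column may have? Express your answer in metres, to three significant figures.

Buckling occurs about the weak axis: I_min = h·b³/12 with b = 11.7 mm (the shorter side).
I_min = 22.8×11.7³/12 = 3.043×10^3 mm⁴
I = 3.043×10^-9 m⁴
At the buckling limit P_cr = P = 2.090×10^5 N
From P_cr = π²EI/(K·L)²:  L = (1/K)·√(π²EI/P_cr) = (1/0.5)·√(π²×7.28×10^10×3.043×10^-9/2.090×10^5)
L = 0.205 m

L_max ≈ 0.205 m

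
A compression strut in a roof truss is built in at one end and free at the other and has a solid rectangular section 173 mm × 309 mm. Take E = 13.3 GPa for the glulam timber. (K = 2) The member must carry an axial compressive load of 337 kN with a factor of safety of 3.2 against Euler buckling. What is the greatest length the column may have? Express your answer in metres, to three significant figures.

Buckling occurs about the weak axis: I_min = h·b³/12 with b = 173 mm (the shorter side).
I_min = 309×173³/12 = 1.333×10^8 mm⁴
I = 1.333×10^-4 m⁴
Required critical load P_cr = n·P = 3.2 × 337 = 1078 kN = 1.078×10^6 N
From P_cr = π²EI/(K·L)²:  L = (1/K)·√(π²EI/P_cr) = (1/2)·√(π²×1.33×10^10×1.333×10^-4/1.078×10^6)
L = 2.01 m

L_max ≈ 2.01 m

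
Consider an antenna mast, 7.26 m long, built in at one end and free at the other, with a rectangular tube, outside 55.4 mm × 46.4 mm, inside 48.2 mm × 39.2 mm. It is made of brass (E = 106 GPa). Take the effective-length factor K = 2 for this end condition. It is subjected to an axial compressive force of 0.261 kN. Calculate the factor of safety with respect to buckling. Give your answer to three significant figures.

Weak-axis I_min = (h_o·b_o³ − h_i·b_i³)/12 with b_o = 46.4, b_i = 39.20 mm (shorter outer/inner sides).
I_min = (55.4×46.4³ − 48.20×39.20³)/12 = 2.192×10^5 mm⁴
I = 2.192×10^5 mm⁴ = 2.192×10^-7 m⁴
Effective length L_e = K·L = 2 × 7.26 = 14.52 m
P_cr = π²EI / L_e² = π² × 106×10⁹ × 2.192×10^-7 / 14.52² = 1.088×10^3 N
Factor of safety n = P_cr / P = 1.0879 / 0.261 = 4.17

n ≈ 4.17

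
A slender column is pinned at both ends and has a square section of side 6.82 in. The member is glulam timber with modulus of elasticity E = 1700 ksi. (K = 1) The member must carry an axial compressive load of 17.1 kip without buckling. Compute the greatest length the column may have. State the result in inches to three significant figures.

L_max ≈ 421 in

I = a⁴/12 = 6.82⁴/12 = 180.3 in⁴
At the buckling limit P_cr = P = 1.710×10^4 lb
From P_cr = π²EI/(K·L)²:  L = (1/K)·√(π²EI/P_cr) = (1/1)·√(π²×1.70×10^6×180.3/1.710×10^4)
L = 421 in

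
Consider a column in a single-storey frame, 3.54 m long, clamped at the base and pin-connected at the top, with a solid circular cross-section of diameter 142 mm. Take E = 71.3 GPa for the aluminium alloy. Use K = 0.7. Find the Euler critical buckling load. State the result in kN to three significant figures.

I = πd⁴/64 = π×142⁴/64 = 1.996×10^7 mm⁴
I = 1.996×10^7 mm⁴ = 1.996×10^-5 m⁴
Effective length L_e = K·L = 0.7 × 3.54 = 2.478 m
P_cr = π²EI / L_e² = π² × 71.3×10⁹ × 1.996×10^-5 / 2.478² = 2.287×10^6 N

P_cr ≈ 2290 kN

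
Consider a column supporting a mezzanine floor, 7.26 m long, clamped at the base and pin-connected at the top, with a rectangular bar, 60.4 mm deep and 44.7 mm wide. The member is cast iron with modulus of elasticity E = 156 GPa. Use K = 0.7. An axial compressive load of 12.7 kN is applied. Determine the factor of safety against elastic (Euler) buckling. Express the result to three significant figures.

n ≈ 2.11

Buckling occurs about the weak axis: I_min = h·b³/12 with b = 44.7 mm (the shorter side).
I_min = 60.4×44.7³/12 = 4.496×10^5 mm⁴
I = 4.496×10^5 mm⁴ = 4.496×10^-7 m⁴
Effective length L_e = K·L = 0.7 × 7.26 = 5.082 m
P_cr = π²EI / L_e² = π² × 156×10⁹ × 4.496×10^-7 / 5.082² = 2.680×10^4 N
Factor of safety n = P_cr / P = 26.800 / 12.7 = 2.11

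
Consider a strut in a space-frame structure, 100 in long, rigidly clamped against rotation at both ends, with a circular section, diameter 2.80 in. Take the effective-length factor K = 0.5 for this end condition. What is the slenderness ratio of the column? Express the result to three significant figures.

For a solid circle r = d/4 = 2.80/4 = 0.7000 in
L_e = K·L = 0.5 × 100 = 50.00 in
λ = L_e / r_min = 50.000 / 0.7000 = 71.4

λ ≈ 71.4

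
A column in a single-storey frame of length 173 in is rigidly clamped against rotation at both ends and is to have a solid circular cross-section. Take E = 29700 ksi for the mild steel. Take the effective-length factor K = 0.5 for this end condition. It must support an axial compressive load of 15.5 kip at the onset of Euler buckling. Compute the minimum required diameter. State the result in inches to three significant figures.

L_e = K·L = 0.5 × 173 = 86.50 in
Required I = P_cr·L_e²/(π²E) = 1.550×10^4 × 86.50² / (π² × 2.97×10^7) = 0.3956 in⁴
Solid circle: I = πd⁴/64  ⇒  d = (64I/π)^(1/4) = (64×0.3956/π)^(1/4) = 1.68 in

d ≈ 1.68 in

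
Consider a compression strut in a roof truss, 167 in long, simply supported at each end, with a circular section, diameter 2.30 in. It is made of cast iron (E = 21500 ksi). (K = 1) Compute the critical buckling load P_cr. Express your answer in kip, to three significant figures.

P_cr ≈ 10.5 kip

I = πd⁴/64 = π×2.30⁴/64 = 1.374 in⁴
Effective length L_e = K·L = 1 × 167 = 167.0 in
P_cr = π²EI / L_e² = π² × 21500×10³ × 1.374 / 167.0² = 1.045×10^4 lb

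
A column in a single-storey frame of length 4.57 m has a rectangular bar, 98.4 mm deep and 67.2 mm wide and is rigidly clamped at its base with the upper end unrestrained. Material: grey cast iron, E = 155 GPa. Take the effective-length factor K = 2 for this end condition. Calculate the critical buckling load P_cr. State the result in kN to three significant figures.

P_cr ≈ 45.6 kN

Buckling occurs about the weak axis: I_min = h·b³/12 with b = 67.2 mm (the shorter side).
I_min = 98.4×67.2³/12 = 2.488×10^6 mm⁴
I = 2.488×10^6 mm⁴ = 2.488×10^-6 m⁴
Effective length L_e = K·L = 2 × 4.57 = 9.140 m
P_cr = π²EI / L_e² = π² × 155×10⁹ × 2.488×10^-6 / 9.140² = 4.557×10^4 N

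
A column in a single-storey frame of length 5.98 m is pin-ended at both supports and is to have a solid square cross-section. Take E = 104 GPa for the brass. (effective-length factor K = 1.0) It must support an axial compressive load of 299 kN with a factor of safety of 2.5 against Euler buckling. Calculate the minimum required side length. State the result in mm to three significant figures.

Required P_cr = n·P = 2.5 × 299 = 747.5 kN
L_e = K·L = 1 × 5.98 = 5.980 m
Required I = P_cr·L_e²/(π²E) = 7.475×10^5 × 5.980² / (π² × 1.04×10^11) = 2.604×10^-5 m⁴
I_req = 2.604×10^7 mm⁴
Solid square: I = a⁴/12  ⇒  a = (12I)^(1/4) = (12×2.604×10^7)^(1/4) = 133 mm

a ≈ 133 mm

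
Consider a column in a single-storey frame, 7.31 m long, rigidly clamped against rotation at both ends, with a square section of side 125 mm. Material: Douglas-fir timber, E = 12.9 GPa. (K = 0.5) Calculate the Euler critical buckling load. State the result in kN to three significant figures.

I = a⁴/12 = 125⁴/12 = 2.035×10^7 mm⁴
I = 2.035×10^7 mm⁴ = 2.035×10^-5 m⁴
Effective length L_e = K·L = 0.5 × 7.31 = 3.655 m
P_cr = π²EI / L_e² = π² × 12.9×10⁹ × 2.035×10^-5 / 3.655² = 1.939×10^5 N

P_cr ≈ 194 kN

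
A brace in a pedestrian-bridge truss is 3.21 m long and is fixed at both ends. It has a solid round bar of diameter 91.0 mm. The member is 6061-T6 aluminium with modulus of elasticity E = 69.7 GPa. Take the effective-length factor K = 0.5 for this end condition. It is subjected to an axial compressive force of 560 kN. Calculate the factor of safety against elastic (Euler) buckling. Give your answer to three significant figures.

I = πd⁴/64 = π×91.0⁴/64 = 3.366×10^6 mm⁴
I = 3.366×10^6 mm⁴ = 3.366×10^-6 m⁴
Effective length L_e = K·L = 0.5 × 3.21 = 1.605 m
P_cr = π²EI / L_e² = π² × 69.7×10⁹ × 3.366×10^-6 / 1.605² = 8.989×10^5 N
Factor of safety n = P_cr / P = 898.91 / 560 = 1.61

n ≈ 1.61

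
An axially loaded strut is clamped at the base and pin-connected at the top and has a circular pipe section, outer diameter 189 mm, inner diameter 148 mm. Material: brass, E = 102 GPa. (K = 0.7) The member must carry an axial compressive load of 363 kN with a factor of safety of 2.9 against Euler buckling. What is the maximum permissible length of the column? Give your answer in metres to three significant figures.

d_o = 189 mm, d_i = 148 mm
I = π(d_o⁴ − d_i⁴)/64 = π(189⁴ − 148.0⁴)/64 = 3.908×10^7 mm⁴
I = 3.908×10^-5 m⁴
Required critical load P_cr = n·P = 2.9 × 363 = 1053 kN = 1.053×10^6 N
From P_cr = π²EI/(K·L)²:  L = (1/K)·√(π²EI/P_cr) = (1/0.7)·√(π²×1.02×10^11×3.908×10^-5/1.053×10^6)
L = 8.73 m

L_max ≈ 8.73 m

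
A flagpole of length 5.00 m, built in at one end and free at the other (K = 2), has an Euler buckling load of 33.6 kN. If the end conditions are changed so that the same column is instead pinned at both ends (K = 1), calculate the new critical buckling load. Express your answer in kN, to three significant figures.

P_cr ≈ 134 kN

P_cr ∝ 1/K², so P_cr,new = P_cr,old × (K_old/K_new)² = 33.6 × (2/1)²
= 33.6 × 4.000 = 134 kN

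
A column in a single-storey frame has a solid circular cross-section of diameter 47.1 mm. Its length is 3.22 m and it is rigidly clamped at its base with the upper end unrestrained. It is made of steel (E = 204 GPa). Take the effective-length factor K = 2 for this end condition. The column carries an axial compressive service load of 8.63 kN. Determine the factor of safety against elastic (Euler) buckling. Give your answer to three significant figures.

I = πd⁴/64 = π×47.1⁴/64 = 2.416×10^5 mm⁴
I = 2.416×10^5 mm⁴ = 2.416×10^-7 m⁴
Effective length L_e = K·L = 2 × 3.22 = 6.440 m
P_cr = π²EI / L_e² = π² × 204×10⁹ × 2.416×10^-7 / 6.440² = 1.173×10^4 N
Factor of safety n = P_cr / P = 11.728 / 8.63 = 1.36

n ≈ 1.36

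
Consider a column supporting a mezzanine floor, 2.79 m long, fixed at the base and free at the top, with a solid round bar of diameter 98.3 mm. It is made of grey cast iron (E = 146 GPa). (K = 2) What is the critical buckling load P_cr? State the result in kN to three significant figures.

P_cr ≈ 212 kN

I = πd⁴/64 = π×98.3⁴/64 = 4.583×10^6 mm⁴
I = 4.583×10^6 mm⁴ = 4.583×10^-6 m⁴
Effective length L_e = K·L = 2 × 2.79 = 5.580 m
P_cr = π²EI / L_e² = π² × 146×10⁹ × 4.583×10^-6 / 5.580² = 2.121×10^5 N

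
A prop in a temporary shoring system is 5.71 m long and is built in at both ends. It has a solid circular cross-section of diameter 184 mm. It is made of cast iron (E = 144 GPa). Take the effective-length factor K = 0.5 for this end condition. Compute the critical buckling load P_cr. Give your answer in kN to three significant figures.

P_cr ≈ 9810 kN

I = πd⁴/64 = π×184⁴/64 = 5.627×10^7 mm⁴
I = 5.627×10^7 mm⁴ = 5.627×10^-5 m⁴
Effective length L_e = K·L = 0.5 × 5.71 = 2.855 m
P_cr = π²EI / L_e² = π² × 144×10⁹ × 5.627×10^-5 / 2.855² = 9.811×10^6 N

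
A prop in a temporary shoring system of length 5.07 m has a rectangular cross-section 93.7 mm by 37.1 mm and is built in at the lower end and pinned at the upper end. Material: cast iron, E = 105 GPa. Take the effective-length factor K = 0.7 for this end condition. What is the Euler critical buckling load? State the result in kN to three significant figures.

Buckling occurs about the weak axis: I_min = h·b³/12 with b = 37.1 mm (the shorter side).
I_min = 93.7×37.1³/12 = 3.987×10^5 mm⁴
I = 3.987×10^5 mm⁴ = 3.987×10^-7 m⁴
Effective length L_e = K·L = 0.7 × 5.07 = 3.549 m
P_cr = π²EI / L_e² = π² × 105×10⁹ × 3.987×10^-7 / 3.549² = 3.281×10^4 N

P_cr ≈ 32.8 kN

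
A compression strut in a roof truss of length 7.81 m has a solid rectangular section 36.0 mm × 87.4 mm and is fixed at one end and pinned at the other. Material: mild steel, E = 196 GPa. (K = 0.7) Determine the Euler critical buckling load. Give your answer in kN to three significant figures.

Buckling occurs about the weak axis: I_min = h·b³/12 with b = 36.0 mm (the shorter side).
I_min = 87.4×36.0³/12 = 3.398×10^5 mm⁴
I = 3.398×10^5 mm⁴ = 3.398×10^-7 m⁴
Effective length L_e = K·L = 0.7 × 7.81 = 5.467 m
P_cr = π²EI / L_e² = π² × 196×10⁹ × 3.398×10^-7 / 5.467² = 2.199×10^4 N

P_cr ≈ 22.0 kN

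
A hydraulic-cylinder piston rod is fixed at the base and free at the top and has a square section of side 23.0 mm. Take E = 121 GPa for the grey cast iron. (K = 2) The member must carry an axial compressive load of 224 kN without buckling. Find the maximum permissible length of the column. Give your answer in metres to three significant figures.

L_max ≈ 0.176 m

I = a⁴/12 = 23.0⁴/12 = 2.332×10^4 mm⁴
I = 2.332×10^-8 m⁴
At the buckling limit P_cr = P = 2.240×10^5 N
From P_cr = π²EI/(K·L)²:  L = (1/K)·√(π²EI/P_cr) = (1/2)·√(π²×1.21×10^11×2.332×10^-8/2.240×10^5)
L = 0.176 m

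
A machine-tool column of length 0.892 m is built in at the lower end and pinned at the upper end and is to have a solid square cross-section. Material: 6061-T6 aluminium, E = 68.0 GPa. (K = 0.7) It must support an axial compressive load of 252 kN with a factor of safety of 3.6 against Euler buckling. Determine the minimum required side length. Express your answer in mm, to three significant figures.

a ≈ 50.1 mm

Required P_cr = n·P = 3.6 × 252 = 907.2 kN
L_e = K·L = 0.7 × 0.892 = 0.6244 m
Required I = P_cr·L_e²/(π²E) = 9.072×10^5 × 0.6244² / (π² × 6.80×10^10) = 5.270×10^-7 m⁴
I_req = 5.270×10^5 mm⁴
Solid square: I = a⁴/12  ⇒  a = (12I)^(1/4) = (12×5.270×10^5)^(1/4) = 50.1 mm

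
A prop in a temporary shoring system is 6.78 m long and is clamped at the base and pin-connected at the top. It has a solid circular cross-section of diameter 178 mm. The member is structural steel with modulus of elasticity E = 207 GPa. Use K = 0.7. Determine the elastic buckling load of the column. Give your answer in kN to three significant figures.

P_cr ≈ 4470 kN

I = πd⁴/64 = π×178⁴/64 = 4.928×10^7 mm⁴
I = 4.928×10^7 mm⁴ = 4.928×10^-5 m⁴
Effective length L_e = K·L = 0.7 × 6.78 = 4.746 m
P_cr = π²EI / L_e² = π² × 207×10⁹ × 4.928×10^-5 / 4.746² = 4.470×10^6 N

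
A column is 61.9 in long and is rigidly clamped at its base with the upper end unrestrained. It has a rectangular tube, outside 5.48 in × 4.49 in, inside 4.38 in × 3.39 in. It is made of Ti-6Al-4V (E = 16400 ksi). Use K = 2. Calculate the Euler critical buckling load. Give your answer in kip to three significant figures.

P_cr ≈ 286 kip

Weak-axis I_min = (h_o·b_o³ − h_i·b_i³)/12 with b_o = 4.49, b_i = 3.390 in (shorter outer/inner sides).
I_min = (5.48×4.49³ − 4.380×3.390³)/12 = 27.12 in⁴
Effective length L_e = K·L = 2 × 61.9 = 123.8 in
P_cr = π²EI / L_e² = π² × 16400×10³ × 27.12 / 123.8² = 2.864×10^5 lb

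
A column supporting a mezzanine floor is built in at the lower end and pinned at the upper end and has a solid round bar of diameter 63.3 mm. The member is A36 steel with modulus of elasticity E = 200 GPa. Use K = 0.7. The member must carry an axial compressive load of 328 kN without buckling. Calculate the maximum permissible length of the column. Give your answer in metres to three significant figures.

I = πd⁴/64 = π×63.3⁴/64 = 7.881×10^5 mm⁴
I = 7.881×10^-7 m⁴
At the buckling limit P_cr = P = 3.280×10^5 N
From P_cr = π²EI/(K·L)²:  L = (1/K)·√(π²EI/P_cr) = (1/0.7)·√(π²×2.00×10^11×7.881×10^-7/3.280×10^5)
L = 3.11 m

L_max ≈ 3.11 m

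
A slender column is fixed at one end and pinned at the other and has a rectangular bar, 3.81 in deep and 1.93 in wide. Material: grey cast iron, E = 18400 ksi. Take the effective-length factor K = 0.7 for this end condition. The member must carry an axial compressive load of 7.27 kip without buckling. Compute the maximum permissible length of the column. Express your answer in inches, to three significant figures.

L_max ≈ 341 in

Buckling occurs about the weak axis: I_min = h·b³/12 with b = 1.93 in (the shorter side).
I_min = 3.81×1.93³/12 = 2.283 in⁴
At the buckling limit P_cr = P = 7.270×10^3 lb
From P_cr = π²EI/(K·L)²:  L = (1/K)·√(π²EI/P_cr) = (1/0.7)·√(π²×1.84×10^7×2.283/7.270×10^3)
L = 341 in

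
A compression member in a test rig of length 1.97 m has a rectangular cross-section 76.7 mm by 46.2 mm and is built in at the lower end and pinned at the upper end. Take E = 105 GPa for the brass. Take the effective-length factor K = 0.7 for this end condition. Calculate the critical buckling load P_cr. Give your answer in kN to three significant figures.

P_cr ≈ 343 kN

Buckling occurs about the weak axis: I_min = h·b³/12 with b = 46.2 mm (the shorter side).
I_min = 76.7×46.2³/12 = 6.303×10^5 mm⁴
I = 6.303×10^5 mm⁴ = 6.303×10^-7 m⁴
Effective length L_e = K·L = 0.7 × 1.97 = 1.379 m
P_cr = π²EI / L_e² = π² × 105×10⁹ × 6.303×10^-7 / 1.379² = 3.435×10^5 N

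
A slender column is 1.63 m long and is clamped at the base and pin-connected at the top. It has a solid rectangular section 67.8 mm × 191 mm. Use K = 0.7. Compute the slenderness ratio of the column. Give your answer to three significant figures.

λ ≈ 58.3

Buckling occurs about the weak axis: I_min = h·b³/12 with b = 67.8 mm (the shorter side).
I_min = 191×67.8³/12 = 4.961×10^6 mm⁴
A = 1.295×10^4 mm²;  r_min = √(I/A) = √(4.961×10^6/1.295×10^4) = 19.57 mm
L_e = K·L = 0.7 × 1.63 m = 1.141 m = 1141.0 mm
λ = L_e / r_min = 1141.0 / 19.57 = 58.3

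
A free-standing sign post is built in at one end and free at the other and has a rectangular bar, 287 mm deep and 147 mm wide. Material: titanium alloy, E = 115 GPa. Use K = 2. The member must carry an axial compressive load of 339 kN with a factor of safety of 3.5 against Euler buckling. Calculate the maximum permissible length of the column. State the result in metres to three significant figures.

Buckling occurs about the weak axis: I_min = h·b³/12 with b = 147 mm (the shorter side).
I_min = 287×147³/12 = 7.597×10^7 mm⁴
I = 7.597×10^-5 m⁴
Required critical load P_cr = n·P = 3.5 × 339 = 1186 kN = 1.187×10^6 N
From P_cr = π²EI/(K·L)²:  L = (1/K)·√(π²EI/P_cr) = (1/2)·√(π²×1.15×10^11×7.597×10^-5/1.187×10^6)
L = 4.26 m

L_max ≈ 4.26 m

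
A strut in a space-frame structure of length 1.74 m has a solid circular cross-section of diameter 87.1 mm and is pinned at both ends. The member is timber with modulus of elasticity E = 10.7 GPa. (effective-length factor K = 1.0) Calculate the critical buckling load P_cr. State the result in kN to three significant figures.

I = πd⁴/64 = π×87.1⁴/64 = 2.825×10^6 mm⁴
I = 2.825×10^6 mm⁴ = 2.825×10^-6 m⁴
Effective length L_e = K·L = 1 × 1.74 = 1.740 m
P_cr = π²EI / L_e² = π² × 10.7×10⁹ × 2.825×10^-6 / 1.740² = 9.854×10^4 N

P_cr ≈ 98.5 kN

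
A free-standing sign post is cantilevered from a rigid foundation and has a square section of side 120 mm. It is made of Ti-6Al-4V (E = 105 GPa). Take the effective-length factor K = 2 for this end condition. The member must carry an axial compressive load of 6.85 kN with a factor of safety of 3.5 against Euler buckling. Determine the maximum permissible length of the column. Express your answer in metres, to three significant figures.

L_max ≈ 13.7 m

I = a⁴/12 = 120⁴/12 = 1.728×10^7 mm⁴
I = 1.728×10^-5 m⁴
Required critical load P_cr = n·P = 3.5 × 6.85 = 23.98 kN = 2.397×10^4 N
From P_cr = π²EI/(K·L)²:  L = (1/K)·√(π²EI/P_cr) = (1/2)·√(π²×1.05×10^11×1.728×10^-5/2.397×10^4)
L = 13.7 m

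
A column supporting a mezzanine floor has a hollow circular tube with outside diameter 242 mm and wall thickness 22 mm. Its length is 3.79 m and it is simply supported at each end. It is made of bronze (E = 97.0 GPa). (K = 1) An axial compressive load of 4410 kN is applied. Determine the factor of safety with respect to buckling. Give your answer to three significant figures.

n ≈ 1.40

Inner diameter d_i = 242 − 2×22 = 198.0 mm
I = π(d_o⁴ − d_i⁴)/64 = π(242⁴ − 198.0⁴)/64 = 9.291×10^7 mm⁴
I = 9.291×10^7 mm⁴ = 9.291×10^-5 m⁴
Effective length L_e = K·L = 1 × 3.79 = 3.790 m
P_cr = π²EI / L_e² = π² × 97.0×10⁹ × 9.291×10^-5 / 3.790² = 6.192×10^6 N
Factor of safety n = P_cr / P = 6192.5 / 4410 = 1.40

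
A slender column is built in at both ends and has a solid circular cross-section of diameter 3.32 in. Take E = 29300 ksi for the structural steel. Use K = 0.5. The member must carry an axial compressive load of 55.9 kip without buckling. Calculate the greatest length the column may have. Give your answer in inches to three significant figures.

I = πd⁴/64 = π×3.32⁴/64 = 5.964 in⁴
At the buckling limit P_cr = P = 5.590×10^4 lb
From P_cr = π²EI/(K·L)²:  L = (1/K)·√(π²EI/P_cr) = (1/0.5)·√(π²×2.93×10^7×5.964/5.590×10^4)
L = 351 in

L_max ≈ 351 in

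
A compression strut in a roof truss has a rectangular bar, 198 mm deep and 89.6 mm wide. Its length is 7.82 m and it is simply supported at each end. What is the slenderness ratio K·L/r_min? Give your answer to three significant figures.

λ ≈ 302

For a rectangle r_min = b/√12 = 89.6/√12 = 25.87 mm
L_e = K·L = 1 × 7.82 m = 7.820 m = 7820.0 mm
λ = L_e / r_min = 7820.0 / 25.87 = 302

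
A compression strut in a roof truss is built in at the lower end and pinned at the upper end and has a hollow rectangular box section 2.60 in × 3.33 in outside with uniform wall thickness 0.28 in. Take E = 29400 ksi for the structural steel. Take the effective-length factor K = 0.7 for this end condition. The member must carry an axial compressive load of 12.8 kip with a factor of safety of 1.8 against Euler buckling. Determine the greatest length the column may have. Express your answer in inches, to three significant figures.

L_max ≈ 274 in

Inner dimensions: h_i = 3.33 − 2×0.28 = 2.770 in, b_i = 2.60 − 2×0.28 = 2.040 in
Weak-axis I_min = (h_o·b_o³ − h_i·b_i³)/12 with b_o = 2.60, b_i = 2.040 in (shorter outer/inner sides).
I_min = (3.33×2.60³ − 2.770×2.040³)/12 = 2.918 in⁴
Required critical load P_cr = n·P = 1.8 × 12.8 = 23.04 kip = 2.304×10^4 lb
From P_cr = π²EI/(K·L)²:  L = (1/K)·√(π²EI/P_cr) = (1/0.7)·√(π²×2.94×10^7×2.918/2.304×10^4)
L = 274 in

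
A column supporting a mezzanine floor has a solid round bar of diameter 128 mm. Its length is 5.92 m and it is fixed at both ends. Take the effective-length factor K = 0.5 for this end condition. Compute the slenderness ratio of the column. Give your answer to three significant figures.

λ ≈ 92.5

I = πd⁴/64 = π×128⁴/64 = 1.318×10^7 mm⁴
A = 1.287×10^4 mm²;  r_min = √(I/A) = √(1.318×10^7/1.287×10^4) = 32.00 mm
L_e = K·L = 0.5 × 5.92 m = 2.960 m = 2960.0 mm
λ = L_e / r_min = 2960.0 / 32.00 = 92.5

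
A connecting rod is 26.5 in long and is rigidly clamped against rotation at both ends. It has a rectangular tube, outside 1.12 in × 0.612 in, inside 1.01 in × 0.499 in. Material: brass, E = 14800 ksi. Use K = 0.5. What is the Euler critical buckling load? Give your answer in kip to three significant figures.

Weak-axis I_min = (h_o·b_o³ − h_i·b_i³)/12 with b_o = 0.612, b_i = 0.4990 in (shorter outer/inner sides).
I_min = (1.12×0.612³ − 1.010×0.4990³)/12 = 1.094×10^-2 in⁴
Effective length L_e = K·L = 0.5 × 26.5 = 13.25 in
P_cr = π²EI / L_e² = π² × 14800×10³ × 1.094×10^-2 / 13.25² = 9.099×10^3 lb

P_cr ≈ 9.10 kip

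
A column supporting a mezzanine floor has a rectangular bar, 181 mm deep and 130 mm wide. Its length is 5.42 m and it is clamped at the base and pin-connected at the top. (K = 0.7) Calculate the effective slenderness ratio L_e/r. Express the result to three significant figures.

For a rectangle r_min = b/√12 = 130/√12 = 37.53 mm
L_e = K·L = 0.7 × 5.42 m = 3.794 m = 3794.0 mm
λ = L_e / r_min = 3794.0 / 37.53 = 101

λ ≈ 101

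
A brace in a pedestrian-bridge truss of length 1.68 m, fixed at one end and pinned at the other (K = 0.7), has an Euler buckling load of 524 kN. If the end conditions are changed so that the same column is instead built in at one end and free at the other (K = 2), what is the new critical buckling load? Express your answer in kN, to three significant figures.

P_cr ≈ 64.2 kN

P_cr ∝ 1/K², so P_cr,new = P_cr,old × (K_old/K_new)² = 524 × (0.7/2)²
= 524 × 0.1225 = 64.2 kN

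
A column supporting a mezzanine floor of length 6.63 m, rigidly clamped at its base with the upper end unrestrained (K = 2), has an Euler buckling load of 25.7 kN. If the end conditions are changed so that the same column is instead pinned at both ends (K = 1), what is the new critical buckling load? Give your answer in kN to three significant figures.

P_cr ≈ 103 kN

P_cr ∝ 1/K², so P_cr,new = P_cr,old × (K_old/K_new)² = 25.7 × (2/1)²
= 25.7 × 4.000 = 103 kN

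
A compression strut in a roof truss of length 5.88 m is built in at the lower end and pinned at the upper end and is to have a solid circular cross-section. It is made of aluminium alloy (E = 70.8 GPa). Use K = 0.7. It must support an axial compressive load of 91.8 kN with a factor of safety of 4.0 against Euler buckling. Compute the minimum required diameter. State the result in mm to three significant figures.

d ≈ 116 mm

Required P_cr = n·P = 4.0 × 91.8 = 367.2 kN
L_e = K·L = 0.7 × 5.88 = 4.116 m
Required I = P_cr·L_e²/(π²E) = 3.672×10^5 × 4.116² / (π² × 7.08×10^10) = 8.903×10^-6 m⁴
I_req = 8.903×10^6 mm⁴
Solid circle: I = πd⁴/64  ⇒  d = (64I/π)^(1/4) = (64×8.903×10^6/π)^(1/4) = 116 mm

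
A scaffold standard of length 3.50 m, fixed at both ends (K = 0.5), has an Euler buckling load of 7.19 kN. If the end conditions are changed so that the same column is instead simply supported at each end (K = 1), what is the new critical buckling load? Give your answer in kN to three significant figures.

P_cr ∝ 1/K², so P_cr,new = P_cr,old × (K_old/K_new)² = 7.19 × (0.5/1)²
= 7.19 × 0.2500 = 1.80 kN

P_cr ≈ 1.80 kN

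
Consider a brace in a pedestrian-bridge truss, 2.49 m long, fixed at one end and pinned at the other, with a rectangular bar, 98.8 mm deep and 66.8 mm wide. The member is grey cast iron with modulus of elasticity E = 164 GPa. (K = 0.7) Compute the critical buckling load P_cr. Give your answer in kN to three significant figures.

P_cr ≈ 1310 kN

Buckling occurs about the weak axis: I_min = h·b³/12 with b = 66.8 mm (the shorter side).
I_min = 98.8×66.8³/12 = 2.454×10^6 mm⁴
I = 2.454×10^6 mm⁴ = 2.454×10^-6 m⁴
Effective length L_e = K·L = 0.7 × 2.49 = 1.743 m
P_cr = π²EI / L_e² = π² × 164×10⁹ × 2.454×10^-6 / 1.743² = 1.308×10^6 N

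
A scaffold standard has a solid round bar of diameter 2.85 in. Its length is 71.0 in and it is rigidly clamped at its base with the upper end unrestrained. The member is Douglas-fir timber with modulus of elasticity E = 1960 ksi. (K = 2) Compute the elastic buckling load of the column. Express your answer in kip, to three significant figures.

I = πd⁴/64 = π×2.85⁴/64 = 3.239 in⁴
Effective length L_e = K·L = 2 × 71.0 = 142.0 in
P_cr = π²EI / L_e² = π² × 1960×10³ × 3.239 / 142.0² = 3.107×10^3 lb

P_cr ≈ 3.11 kip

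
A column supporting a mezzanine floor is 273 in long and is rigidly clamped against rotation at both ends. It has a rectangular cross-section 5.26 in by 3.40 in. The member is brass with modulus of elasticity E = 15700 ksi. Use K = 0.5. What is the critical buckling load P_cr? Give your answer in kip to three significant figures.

Buckling occurs about the weak axis: I_min = h·b³/12 with b = 3.40 in (the shorter side).
I_min = 5.26×3.40³/12 = 17.23 in⁴
Effective length L_e = K·L = 0.5 × 273 = 136.5 in
P_cr = π²EI / L_e² = π² × 15700×10³ × 17.23 / 136.5² = 1.433×10^5 lb

P_cr ≈ 143 kip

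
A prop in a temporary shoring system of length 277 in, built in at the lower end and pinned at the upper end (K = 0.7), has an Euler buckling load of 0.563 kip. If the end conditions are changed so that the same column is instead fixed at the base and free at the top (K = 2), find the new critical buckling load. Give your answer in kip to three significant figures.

P_cr ∝ 1/K², so P_cr,new = P_cr,old × (K_old/K_new)² = 0.563 × (0.7/2)²
= 0.563 × 0.1225 = 0.0690 kip

P_cr ≈ 0.0690 kip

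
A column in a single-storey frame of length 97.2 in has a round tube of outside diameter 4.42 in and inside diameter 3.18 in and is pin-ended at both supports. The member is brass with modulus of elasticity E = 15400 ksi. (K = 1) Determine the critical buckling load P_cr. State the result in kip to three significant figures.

d_o = 4.42 in, d_i = 3.18 in
I = π(d_o⁴ − d_i⁴)/64 = π(4.42⁴ − 3.180⁴)/64 = 13.72 in⁴
Effective length L_e = K·L = 1 × 97.2 = 97.20 in
P_cr = π²EI / L_e² = π² × 15400×10³ × 13.72 / 97.20² = 2.206×10^5 lb

P_cr ≈ 221 kip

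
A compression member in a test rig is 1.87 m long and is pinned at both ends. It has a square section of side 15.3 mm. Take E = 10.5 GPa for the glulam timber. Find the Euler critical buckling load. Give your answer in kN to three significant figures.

I = a⁴/12 = 15.3⁴/12 = 4.567×10^3 mm⁴
I = 4.567×10^3 mm⁴ = 4.567×10^-9 m⁴
Effective length L_e = K·L = 1 × 1.87 = 1.870 m
P_cr = π²EI / L_e² = π² × 10.5×10⁹ × 4.567×10^-9 / 1.870² = 135.3 N

P_cr ≈ 0.135 kN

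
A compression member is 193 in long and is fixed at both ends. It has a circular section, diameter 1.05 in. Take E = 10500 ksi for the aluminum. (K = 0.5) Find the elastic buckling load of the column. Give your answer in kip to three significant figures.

I = πd⁴/64 = π×1.05⁴/64 = 5.967×10^-2 in⁴
Effective length L_e = K·L = 0.5 × 193 = 96.50 in
P_cr = π²EI / L_e² = π² × 10500×10³ × 5.967×10^-2 / 96.50² = 664.0 lb

P_cr ≈ 0.664 kip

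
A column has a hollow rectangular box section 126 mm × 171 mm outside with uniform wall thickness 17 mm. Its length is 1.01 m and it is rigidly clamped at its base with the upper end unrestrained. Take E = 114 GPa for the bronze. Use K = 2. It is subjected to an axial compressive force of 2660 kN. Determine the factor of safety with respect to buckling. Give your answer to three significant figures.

Inner dimensions: h_i = 171 − 2×17 = 137.0 mm, b_i = 126 − 2×17 = 92.00 mm
Weak-axis I_min = (h_o·b_o³ − h_i·b_i³)/12 with b_o = 126, b_i = 92.00 mm (shorter outer/inner sides).
I_min = (171×126³ − 137.0×92.00³)/12 = 1.962×10^7 mm⁴
I = 1.962×10^7 mm⁴ = 1.962×10^-5 m⁴
Effective length L_e = K·L = 2 × 1.01 = 2.020 m
P_cr = π²EI / L_e² = π² × 114×10⁹ × 1.962×10^-5 / 2.020² = 5.409×10^6 N
Factor of safety n = P_cr / P = 5408.8 / 2660 = 2.03

n ≈ 2.03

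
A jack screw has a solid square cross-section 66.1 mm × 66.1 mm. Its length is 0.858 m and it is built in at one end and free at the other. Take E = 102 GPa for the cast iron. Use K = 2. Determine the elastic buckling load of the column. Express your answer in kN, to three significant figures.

P_cr ≈ 544 kN

I = a⁴/12 = 66.1⁴/12 = 1.591×10^6 mm⁴
I = 1.591×10^6 mm⁴ = 1.591×10^-6 m⁴
Effective length L_e = K·L = 2 × 0.858 = 1.716 m
P_cr = π²EI / L_e² = π² × 102×10⁹ × 1.591×10^-6 / 1.716² = 5.439×10^5 N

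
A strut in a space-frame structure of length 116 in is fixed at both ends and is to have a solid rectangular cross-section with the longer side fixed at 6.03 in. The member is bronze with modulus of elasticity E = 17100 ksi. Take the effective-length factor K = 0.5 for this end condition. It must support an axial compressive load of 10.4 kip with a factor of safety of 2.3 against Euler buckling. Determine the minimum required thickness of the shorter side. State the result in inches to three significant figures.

b ≈ 0.983 in

Required P_cr = n·P = 2.3 × 10.4 = 23.92 kip
L_e = K·L = 0.5 × 116 = 58.00 in
Required I = P_cr·L_e²/(π²E) = 2.392×10^4 × 58.00² / (π² × 1.71×10^7) = 0.4768 in⁴
Rectangle, weak axis: I_min = h·b³/12 with h = 6.03 in fixed  ⇒  b = (12I/h)^(1/3) = 0.983 in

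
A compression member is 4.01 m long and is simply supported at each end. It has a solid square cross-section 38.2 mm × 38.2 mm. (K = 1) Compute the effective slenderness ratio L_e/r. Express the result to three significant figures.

For a square r = a/√12 = 38.2/√12 = 11.03 mm
L_e = K·L = 1 × 4.01 m = 4.010 m = 4010.0 mm
λ = L_e / r_min = 4010.0 / 11.03 = 364

λ ≈ 364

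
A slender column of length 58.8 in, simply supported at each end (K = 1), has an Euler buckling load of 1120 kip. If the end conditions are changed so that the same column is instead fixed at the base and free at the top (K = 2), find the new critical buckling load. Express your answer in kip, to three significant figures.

P_cr ∝ 1/K², so P_cr,new = P_cr,old × (K_old/K_new)² = 1120 × (1/2)²
= 1120 × 0.2500 = 280 kip

P_cr ≈ 280 kip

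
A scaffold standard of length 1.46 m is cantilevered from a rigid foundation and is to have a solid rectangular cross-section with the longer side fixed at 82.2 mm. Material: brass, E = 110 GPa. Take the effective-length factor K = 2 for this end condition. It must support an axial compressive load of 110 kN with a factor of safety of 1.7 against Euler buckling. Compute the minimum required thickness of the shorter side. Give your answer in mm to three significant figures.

Required P_cr = n·P = 1.7 × 110 = 187.0 kN
L_e = K·L = 2 × 1.46 = 2.920 m
Required I = P_cr·L_e²/(π²E) = 1.870×10^5 × 2.920² / (π² × 1.10×10^11) = 1.469×10^-6 m⁴
I_req = 1.469×10^6 mm⁴
Rectangle, weak axis: I_min = h·b³/12 with h = 82.2 mm fixed  ⇒  b = (12I/h)^(1/3) = 59.9 mm

b ≈ 59.9 mm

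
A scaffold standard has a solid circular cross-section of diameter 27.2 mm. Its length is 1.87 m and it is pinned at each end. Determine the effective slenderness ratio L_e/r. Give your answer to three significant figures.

λ ≈ 275

For a solid circle r = d/4 = 27.2/4 = 6.800 mm
L_e = K·L = 1 × 1.87 m = 1.870 m = 1870.0 mm
λ = L_e / r_min = 1870.0 / 6.800 = 275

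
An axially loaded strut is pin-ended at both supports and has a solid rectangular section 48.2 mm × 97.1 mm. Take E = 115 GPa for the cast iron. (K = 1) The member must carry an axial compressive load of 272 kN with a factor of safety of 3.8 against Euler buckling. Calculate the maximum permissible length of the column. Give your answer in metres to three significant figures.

Buckling occurs about the weak axis: I_min = h·b³/12 with b = 48.2 mm (the shorter side).
I_min = 97.1×48.2³/12 = 9.061×10^5 mm⁴
I = 9.061×10^-7 m⁴
Required critical load P_cr = n·P = 3.8 × 272 = 1034 kN = 1.034×10^6 N
From P_cr = π²EI/(K·L)²:  L = (1/K)·√(π²EI/P_cr) = (1/1)·√(π²×1.15×10^11×9.061×10^-7/1.034×10^6)
L = 0.997 m

L_max ≈ 0.997 m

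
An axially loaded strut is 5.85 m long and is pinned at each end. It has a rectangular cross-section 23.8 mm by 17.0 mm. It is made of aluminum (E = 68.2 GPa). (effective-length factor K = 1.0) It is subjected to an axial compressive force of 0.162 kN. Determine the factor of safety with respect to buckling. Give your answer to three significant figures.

Buckling occurs about the weak axis: I_min = h·b³/12 with b = 17.0 mm (the shorter side).
I_min = 23.8×17.0³/12 = 9.744×10^3 mm⁴
I = 9.744×10^3 mm⁴ = 9.744×10^-9 m⁴
Effective length L_e = K·L = 1 × 5.85 = 5.850 m
P_cr = π²EI / L_e² = π² × 68.2×10⁹ × 9.744×10^-9 / 5.850² = 191.7 N
Factor of safety n = P_cr / P = 0.19165 / 0.162 = 1.18

n ≈ 1.18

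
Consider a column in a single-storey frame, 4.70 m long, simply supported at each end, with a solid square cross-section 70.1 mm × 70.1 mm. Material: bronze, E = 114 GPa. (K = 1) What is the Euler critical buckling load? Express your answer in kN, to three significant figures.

I = a⁴/12 = 70.1⁴/12 = 2.012×10^6 mm⁴
I = 2.012×10^6 mm⁴ = 2.012×10^-6 m⁴
Effective length L_e = K·L = 1 × 4.70 = 4.700 m
P_cr = π²EI / L_e² = π² × 114×10⁹ × 2.012×10^-6 / 4.700² = 1.025×10^5 N

P_cr ≈ 102 kN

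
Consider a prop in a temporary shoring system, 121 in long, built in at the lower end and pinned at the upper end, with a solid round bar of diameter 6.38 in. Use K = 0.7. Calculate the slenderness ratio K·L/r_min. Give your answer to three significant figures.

λ ≈ 53.1

For a solid circle r = d/4 = 6.38/4 = 1.595 in
L_e = K·L = 0.7 × 121 = 84.70 in
λ = L_e / r_min = 84.700 / 1.595 = 53.1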